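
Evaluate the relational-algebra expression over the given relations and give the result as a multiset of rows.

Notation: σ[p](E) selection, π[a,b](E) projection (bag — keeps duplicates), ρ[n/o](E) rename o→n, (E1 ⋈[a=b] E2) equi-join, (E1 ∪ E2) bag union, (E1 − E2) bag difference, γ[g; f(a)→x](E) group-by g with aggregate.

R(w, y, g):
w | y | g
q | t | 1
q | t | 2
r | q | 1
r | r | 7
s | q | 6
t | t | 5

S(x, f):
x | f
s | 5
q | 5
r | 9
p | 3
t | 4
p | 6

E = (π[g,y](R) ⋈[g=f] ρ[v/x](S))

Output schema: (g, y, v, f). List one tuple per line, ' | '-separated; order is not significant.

Per-node cardinality:
  R → 6
  π[g,y](R) → 6
  S → 6
  ρ[v/x](S) → 6
  (π[g,y](R) ⋈[g=f] ρ[v/x](S)) → 3

== RESULT ==
g | y | v | f
5 | t | q | 5
5 | t | s | 5
6 | q | p | 6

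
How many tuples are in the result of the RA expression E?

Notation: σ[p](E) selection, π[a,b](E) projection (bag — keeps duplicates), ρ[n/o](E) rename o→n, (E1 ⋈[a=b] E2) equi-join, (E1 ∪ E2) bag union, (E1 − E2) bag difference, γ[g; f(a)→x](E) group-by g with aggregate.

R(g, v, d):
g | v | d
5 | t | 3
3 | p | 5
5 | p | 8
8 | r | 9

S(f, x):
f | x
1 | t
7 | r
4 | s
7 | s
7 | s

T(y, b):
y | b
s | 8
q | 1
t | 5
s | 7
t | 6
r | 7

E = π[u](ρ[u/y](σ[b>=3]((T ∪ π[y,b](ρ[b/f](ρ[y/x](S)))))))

Row counts bottom-up:
  T → 6
  S → 5
  ρ[y/x](S) → 5
  ρ[b/f](ρ[y/x](S)) → 5
  π[y,b](ρ[b/f](ρ[y/x](S))) → 5
  (T ∪ π[y,b](ρ[b/f](ρ[y/x](S)))) → 11
  σ[b>=3]((T ∪ π[y,b](ρ[b/f](ρ[y/x](S))))) → 9
  ρ[u/y](σ[b>=3]((T ∪ π[y,b](ρ[b/f](ρ[y/x](S)))))) → 9
  π[u](ρ[u/y](σ[b>=3]((T ∪ π[y,b](ρ[b/f](ρ[y/x](S))))))) → 9

|E| = 9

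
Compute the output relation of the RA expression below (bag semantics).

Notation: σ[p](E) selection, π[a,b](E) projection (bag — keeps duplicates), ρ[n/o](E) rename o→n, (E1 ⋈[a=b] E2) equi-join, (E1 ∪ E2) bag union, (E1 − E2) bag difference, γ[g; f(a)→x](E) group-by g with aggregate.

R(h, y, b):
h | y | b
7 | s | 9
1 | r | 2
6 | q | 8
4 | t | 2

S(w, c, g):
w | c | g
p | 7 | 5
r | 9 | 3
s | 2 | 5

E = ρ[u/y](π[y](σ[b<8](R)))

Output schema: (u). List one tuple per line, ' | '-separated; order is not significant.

Row counts bottom-up:
  R → 4
  σ[b<8](R) → 2
  π[y](σ[b<8](R)) → 2
  ρ[u/y](π[y](σ[b<8](R))) → 2

== RESULT ==
u
r
t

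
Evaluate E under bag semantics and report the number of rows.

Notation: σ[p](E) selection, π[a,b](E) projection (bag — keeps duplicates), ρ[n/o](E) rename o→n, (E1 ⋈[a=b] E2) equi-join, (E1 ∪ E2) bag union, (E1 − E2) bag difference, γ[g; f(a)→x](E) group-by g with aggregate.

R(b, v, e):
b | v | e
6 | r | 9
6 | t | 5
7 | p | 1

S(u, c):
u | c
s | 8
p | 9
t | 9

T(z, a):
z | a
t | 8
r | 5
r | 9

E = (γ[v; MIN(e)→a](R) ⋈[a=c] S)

Per-node cardinality:
  R → 3
  γ[v; MIN(e)→a](R) → 3
  S → 3
  (γ[v; MIN(e)→a](R) ⋈[a=c] S) → 2

|E| = 2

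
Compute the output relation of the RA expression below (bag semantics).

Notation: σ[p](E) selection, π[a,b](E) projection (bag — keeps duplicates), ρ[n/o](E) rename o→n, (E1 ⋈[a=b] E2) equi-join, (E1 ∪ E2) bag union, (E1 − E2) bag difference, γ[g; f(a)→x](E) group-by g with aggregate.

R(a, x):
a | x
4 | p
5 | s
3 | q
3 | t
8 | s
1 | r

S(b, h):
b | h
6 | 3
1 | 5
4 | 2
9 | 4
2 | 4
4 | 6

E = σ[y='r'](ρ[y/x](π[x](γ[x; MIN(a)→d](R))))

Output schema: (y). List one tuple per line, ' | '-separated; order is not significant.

Stepwise |·|:
  R → 6
  γ[x; MIN(a)→d](R) → 5
  π[x](γ[x; MIN(a)→d](R)) → 5
  ρ[y/x](π[x](γ[x; MIN(a)→d](R))) → 5
  σ[y='r'](ρ[y/x](π[x](γ[x; MIN(a)→d](R)))) → 1

== RESULT ==
y
r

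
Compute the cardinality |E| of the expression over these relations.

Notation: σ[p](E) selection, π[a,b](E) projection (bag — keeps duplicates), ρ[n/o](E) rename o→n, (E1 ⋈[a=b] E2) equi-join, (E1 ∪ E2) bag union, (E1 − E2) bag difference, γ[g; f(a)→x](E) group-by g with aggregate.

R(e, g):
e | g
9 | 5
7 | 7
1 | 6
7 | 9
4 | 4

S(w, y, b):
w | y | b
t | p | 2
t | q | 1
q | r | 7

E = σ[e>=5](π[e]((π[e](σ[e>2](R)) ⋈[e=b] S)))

Row counts bottom-up:
  R → 5
  σ[e>2](R) → 4
  π[e](σ[e>2](R)) → 4
  S → 3
  (π[e](σ[e>2](R)) ⋈[e=b] S) → 2
  π[e]((π[e](σ[e>2](R)) ⋈[e=b] S)) → 2
  σ[e>=5](π[e]((π[e](σ[e>2](R)) ⋈[e=b] S))) → 2

|E| = 2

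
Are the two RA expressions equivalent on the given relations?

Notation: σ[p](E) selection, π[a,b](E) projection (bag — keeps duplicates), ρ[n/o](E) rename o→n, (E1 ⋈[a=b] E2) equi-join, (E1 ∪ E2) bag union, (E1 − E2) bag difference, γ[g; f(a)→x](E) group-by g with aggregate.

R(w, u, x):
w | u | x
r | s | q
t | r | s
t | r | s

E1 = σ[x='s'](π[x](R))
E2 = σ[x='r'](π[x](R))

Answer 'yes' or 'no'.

E1 stepwise |·|:
  R → 3
  π[x](R) → 3
  σ[x='s'](π[x](R)) → 2
E2 stepwise |·|:
  R → 3
  π[x](R) → 3
  σ[x='r'](π[x](R)) → 0

E1 result:
x
s
s
E2 result:
x
(0 rows)
Witness: ('s',) appears 2× in E1 but 0× in E2.

no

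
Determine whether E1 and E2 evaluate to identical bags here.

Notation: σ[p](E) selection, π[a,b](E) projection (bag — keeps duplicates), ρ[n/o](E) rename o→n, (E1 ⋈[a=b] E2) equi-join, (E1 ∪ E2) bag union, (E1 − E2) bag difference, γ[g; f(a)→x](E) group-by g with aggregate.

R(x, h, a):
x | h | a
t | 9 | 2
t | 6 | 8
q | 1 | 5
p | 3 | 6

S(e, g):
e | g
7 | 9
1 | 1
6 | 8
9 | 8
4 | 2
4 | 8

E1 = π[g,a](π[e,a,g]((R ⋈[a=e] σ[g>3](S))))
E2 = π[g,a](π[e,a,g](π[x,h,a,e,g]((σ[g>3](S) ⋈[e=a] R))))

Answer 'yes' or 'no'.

E1 stepwise |·|:
  R → 4
  S → 6
  σ[g>3](S) → 4
  (R ⋈[a=e] σ[g>3](S)) → 1
  π[e,a,g]((R ⋈[a=e] σ[g>3](S))) → 1
  π[g,a](π[e,a,g]((R ⋈[a=e] σ[g>3](S)))) → 1
E2 stepwise |·|:
  S → 6
  σ[g>3](S) → 4
  R → 4
  (σ[g>3](S) ⋈[e=a] R) → 1
  π[x,h,a,e,g]((σ[g>3](S) ⋈[e=a] R)) → 1
  π[e,a,g](π[x,h,a,e,g]((σ[g>3](S) ⋈[e=a] R))) → 1
  π[g,a](π[e,a,g](π[x,h,a,e,g]((σ[g>3](S) ⋈[e=a] R)))) → 1

E1 and E2 produce the same multiset:
g | a
8 | 6

yes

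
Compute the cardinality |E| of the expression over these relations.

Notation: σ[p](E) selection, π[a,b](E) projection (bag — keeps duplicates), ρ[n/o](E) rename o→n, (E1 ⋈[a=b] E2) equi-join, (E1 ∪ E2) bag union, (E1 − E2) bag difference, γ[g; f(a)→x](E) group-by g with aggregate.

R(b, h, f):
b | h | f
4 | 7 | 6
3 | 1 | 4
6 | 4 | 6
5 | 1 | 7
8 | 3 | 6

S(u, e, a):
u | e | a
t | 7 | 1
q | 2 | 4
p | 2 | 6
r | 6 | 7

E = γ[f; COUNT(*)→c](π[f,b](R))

Stepwise |·|:
  R → 5
  π[f,b](R) → 5
  γ[f; COUNT(*)→c](π[f,b](R)) → 3

|E| = 3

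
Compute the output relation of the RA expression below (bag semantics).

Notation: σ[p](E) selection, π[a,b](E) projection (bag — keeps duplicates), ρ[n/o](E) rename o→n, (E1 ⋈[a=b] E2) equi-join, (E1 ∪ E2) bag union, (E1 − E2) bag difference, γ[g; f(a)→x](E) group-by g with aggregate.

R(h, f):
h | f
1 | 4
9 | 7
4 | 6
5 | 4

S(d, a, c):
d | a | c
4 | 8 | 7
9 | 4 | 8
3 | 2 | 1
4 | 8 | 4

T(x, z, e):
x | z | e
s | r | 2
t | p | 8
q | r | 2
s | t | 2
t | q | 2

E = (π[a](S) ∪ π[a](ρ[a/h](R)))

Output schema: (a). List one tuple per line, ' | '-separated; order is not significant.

Per-node cardinality:
  S → 4
  π[a](S) → 4
  R → 4
  ρ[a/h](R) → 4
  π[a](ρ[a/h](R)) → 4
  (π[a](S) ∪ π[a](ρ[a/h](R))) → 8

== RESULT ==
a
1
2
4
4
5
8
8
9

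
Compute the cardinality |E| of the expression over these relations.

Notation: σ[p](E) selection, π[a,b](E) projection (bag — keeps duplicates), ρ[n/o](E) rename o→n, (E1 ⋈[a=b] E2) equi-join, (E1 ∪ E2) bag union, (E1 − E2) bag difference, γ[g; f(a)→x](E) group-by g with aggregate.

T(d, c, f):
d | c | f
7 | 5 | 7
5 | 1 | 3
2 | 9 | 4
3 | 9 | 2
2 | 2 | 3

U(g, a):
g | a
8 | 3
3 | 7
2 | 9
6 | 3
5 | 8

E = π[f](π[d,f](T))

Row counts bottom-up:
  T → 5
  π[d,f](T) → 5
  π[f](π[d,f](T)) → 5

|E| = 5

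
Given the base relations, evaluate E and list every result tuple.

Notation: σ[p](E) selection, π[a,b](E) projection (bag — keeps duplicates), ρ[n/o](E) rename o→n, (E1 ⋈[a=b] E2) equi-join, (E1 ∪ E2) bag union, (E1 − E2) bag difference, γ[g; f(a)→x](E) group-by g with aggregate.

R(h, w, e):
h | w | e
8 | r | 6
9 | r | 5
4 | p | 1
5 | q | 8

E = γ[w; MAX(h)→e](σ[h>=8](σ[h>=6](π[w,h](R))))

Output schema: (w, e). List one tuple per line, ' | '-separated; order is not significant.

Per-node cardinality:
  R → 4
  π[w,h](R) → 4
  σ[h>=6](π[w,h](R)) → 2
  σ[h>=8](σ[h>=6](π[w,h](R))) → 2
  γ[w; MAX(h)→e](σ[h>=8](σ[h>=6](π[w,h](R)))) → 1

== RESULT ==
w | e
r | 9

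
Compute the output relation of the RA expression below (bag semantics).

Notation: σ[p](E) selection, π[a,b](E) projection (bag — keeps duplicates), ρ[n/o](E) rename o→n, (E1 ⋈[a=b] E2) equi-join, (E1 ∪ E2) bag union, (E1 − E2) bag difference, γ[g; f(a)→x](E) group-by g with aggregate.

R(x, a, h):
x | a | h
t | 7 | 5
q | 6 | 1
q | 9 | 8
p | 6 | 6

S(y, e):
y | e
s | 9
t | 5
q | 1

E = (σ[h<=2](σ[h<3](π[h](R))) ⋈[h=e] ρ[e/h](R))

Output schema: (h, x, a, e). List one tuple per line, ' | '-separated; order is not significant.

Subexpression sizes:
  R → 4
  π[h](R) → 4
  σ[h<3](π[h](R)) → 1
  σ[h<=2](σ[h<3](π[h](R))) → 1
  R → 4
  ρ[e/h](R) → 4
  (σ[h<=2](σ[h<3](π[h](R))) ⋈[h=e] ρ[e/h](R)) → 1

== RESULT ==
h | x | a | e
1 | q | 6 | 1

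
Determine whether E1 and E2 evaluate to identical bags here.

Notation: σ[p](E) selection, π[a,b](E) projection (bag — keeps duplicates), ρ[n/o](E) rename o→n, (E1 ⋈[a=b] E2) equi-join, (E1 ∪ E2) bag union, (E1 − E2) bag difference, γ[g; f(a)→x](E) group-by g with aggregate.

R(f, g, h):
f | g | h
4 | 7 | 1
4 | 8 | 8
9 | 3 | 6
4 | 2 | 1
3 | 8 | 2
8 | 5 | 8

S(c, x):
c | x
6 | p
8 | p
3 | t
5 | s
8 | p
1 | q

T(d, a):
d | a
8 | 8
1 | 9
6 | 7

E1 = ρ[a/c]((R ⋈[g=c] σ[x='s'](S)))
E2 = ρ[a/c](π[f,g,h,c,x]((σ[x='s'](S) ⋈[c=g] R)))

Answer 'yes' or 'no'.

E1 per-node cardinality:
  R → 6
  S → 6
  σ[x='s'](S) → 1
  (R ⋈[g=c] σ[x='s'](S)) → 1
  ρ[a/c]((R ⋈[g=c] σ[x='s'](S))) → 1
E2 per-node cardinality:
  S → 6
  σ[x='s'](S) → 1
  R → 6
  (σ[x='s'](S) ⋈[c=g] R) → 1
  π[f,g,h,c,x]((σ[x='s'](S) ⋈[c=g] R)) → 1
  ρ[a/c](π[f,g,h,c,x]((σ[x='s'](S) ⋈[c=g] R))) → 1

E1 and E2 produce the same multiset:
f | g | h | a | x
8 | 5 | 8 | 5 | s

yes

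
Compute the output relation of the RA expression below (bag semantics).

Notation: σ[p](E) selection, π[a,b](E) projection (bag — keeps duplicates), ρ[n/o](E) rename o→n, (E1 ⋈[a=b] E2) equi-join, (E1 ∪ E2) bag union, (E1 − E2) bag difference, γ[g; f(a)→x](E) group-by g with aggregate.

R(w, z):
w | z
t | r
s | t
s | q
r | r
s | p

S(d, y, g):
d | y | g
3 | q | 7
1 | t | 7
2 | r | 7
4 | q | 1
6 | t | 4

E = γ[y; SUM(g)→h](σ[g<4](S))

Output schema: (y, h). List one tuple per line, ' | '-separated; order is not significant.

Subexpression sizes:
  S → 5
  σ[g<4](S) → 1
  γ[y; SUM(g)→h](σ[g<4](S)) → 1

== RESULT ==
y | h
q | 1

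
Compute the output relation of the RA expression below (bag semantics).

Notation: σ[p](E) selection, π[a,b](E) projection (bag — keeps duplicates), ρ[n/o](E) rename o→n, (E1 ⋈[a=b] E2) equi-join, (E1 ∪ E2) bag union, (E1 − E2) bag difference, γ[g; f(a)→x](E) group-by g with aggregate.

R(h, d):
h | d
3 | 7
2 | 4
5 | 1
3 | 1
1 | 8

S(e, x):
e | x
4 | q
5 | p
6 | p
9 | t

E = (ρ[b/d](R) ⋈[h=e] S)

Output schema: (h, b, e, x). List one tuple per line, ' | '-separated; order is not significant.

Per-node cardinality:
  R → 5
  ρ[b/d](R) → 5
  S → 4
  (ρ[b/d](R) ⋈[h=e] S) → 1

== RESULT ==
h | b | e | x
5 | 1 | 5 | p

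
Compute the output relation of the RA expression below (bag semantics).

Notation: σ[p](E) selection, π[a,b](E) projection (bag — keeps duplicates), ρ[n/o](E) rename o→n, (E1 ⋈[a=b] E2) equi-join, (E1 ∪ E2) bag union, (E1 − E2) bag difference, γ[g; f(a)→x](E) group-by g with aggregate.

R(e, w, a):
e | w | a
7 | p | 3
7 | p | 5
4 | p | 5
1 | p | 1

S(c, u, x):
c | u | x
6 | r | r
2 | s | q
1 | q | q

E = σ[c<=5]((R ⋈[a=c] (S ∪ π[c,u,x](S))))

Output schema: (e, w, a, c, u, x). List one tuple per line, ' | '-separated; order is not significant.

Subexpression sizes:
  R → 4
  S → 3
  S → 3
  π[c,u,x](S) → 3
  (S ∪ π[c,u,x](S)) → 6
  (R ⋈[a=c] (S ∪ π[c,u,x](S))) → 2
  σ[c<=5]((R ⋈[a=c] (S ∪ π[c,u,x](S)))) → 2

== RESULT ==
e | w | a | c | u | x
1 | p | 1 | 1 | q | q
1 | p | 1 | 1 | q | q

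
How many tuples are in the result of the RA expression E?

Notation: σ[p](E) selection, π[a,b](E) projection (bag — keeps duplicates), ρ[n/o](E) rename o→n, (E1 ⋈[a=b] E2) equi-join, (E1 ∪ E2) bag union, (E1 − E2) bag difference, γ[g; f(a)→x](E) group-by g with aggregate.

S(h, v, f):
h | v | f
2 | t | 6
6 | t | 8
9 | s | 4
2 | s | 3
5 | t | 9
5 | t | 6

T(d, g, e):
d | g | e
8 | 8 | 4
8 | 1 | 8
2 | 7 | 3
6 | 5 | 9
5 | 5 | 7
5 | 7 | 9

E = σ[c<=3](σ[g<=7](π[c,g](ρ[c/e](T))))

Subexpression sizes:
  T → 6
  ρ[c/e](T) → 6
  π[c,g](ρ[c/e](T)) → 6
  σ[g<=7](π[c,g](ρ[c/e](T))) → 5
  σ[c<=3](σ[g<=7](π[c,g](ρ[c/e](T)))) → 1

|E| = 1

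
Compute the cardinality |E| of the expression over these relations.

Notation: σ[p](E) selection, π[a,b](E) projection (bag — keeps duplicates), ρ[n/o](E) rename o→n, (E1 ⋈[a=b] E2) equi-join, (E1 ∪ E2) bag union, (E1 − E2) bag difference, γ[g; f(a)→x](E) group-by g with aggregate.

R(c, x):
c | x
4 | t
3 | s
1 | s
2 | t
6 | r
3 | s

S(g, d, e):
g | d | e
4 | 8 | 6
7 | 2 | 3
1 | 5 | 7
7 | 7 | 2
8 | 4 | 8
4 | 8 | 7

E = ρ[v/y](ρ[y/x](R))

Subexpression sizes:
  R → 6
  ρ[y/x](R) → 6
  ρ[v/y](ρ[y/x](R)) → 6

|E| = 6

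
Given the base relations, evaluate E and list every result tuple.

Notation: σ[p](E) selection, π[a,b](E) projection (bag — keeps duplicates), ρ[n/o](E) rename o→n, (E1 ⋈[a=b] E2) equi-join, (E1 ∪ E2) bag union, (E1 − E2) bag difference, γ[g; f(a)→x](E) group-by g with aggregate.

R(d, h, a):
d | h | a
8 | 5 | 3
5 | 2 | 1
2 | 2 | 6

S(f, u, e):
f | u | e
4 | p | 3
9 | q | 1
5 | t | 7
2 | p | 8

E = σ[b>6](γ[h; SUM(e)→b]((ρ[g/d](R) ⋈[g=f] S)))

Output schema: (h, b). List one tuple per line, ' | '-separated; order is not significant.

Row counts bottom-up:
  R → 3
  ρ[g/d](R) → 3
  S → 4
  (ρ[g/d](R) ⋈[g=f] S) → 2
  γ[h; SUM(e)→b]((ρ[g/d](R) ⋈[g=f] S)) → 1
  σ[b>6](γ[h; SUM(e)→b]((ρ[g/d](R) ⋈[g=f] S))) → 1

== RESULT ==
h | b
2 | 15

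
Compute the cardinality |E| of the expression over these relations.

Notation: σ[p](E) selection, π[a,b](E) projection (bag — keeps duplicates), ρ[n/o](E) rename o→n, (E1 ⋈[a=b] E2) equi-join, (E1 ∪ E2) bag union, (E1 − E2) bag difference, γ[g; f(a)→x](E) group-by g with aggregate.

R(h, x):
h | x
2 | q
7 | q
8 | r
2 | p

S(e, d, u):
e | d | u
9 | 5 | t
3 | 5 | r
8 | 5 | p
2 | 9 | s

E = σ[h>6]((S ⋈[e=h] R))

Row counts bottom-up:
  S → 4
  R → 4
  (S ⋈[e=h] R) → 3
  σ[h>6]((S ⋈[e=h] R)) → 1

|E| = 1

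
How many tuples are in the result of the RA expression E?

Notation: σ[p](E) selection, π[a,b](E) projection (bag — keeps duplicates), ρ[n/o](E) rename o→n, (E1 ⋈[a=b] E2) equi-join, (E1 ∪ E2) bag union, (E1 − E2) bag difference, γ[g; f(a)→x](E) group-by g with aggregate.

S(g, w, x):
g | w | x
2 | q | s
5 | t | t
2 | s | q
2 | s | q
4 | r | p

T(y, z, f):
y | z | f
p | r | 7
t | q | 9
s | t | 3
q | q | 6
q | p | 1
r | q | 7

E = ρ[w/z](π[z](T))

Row counts bottom-up:
  T → 6
  π[z](T) → 6
  ρ[w/z](π[z](T)) → 6

|E| = 6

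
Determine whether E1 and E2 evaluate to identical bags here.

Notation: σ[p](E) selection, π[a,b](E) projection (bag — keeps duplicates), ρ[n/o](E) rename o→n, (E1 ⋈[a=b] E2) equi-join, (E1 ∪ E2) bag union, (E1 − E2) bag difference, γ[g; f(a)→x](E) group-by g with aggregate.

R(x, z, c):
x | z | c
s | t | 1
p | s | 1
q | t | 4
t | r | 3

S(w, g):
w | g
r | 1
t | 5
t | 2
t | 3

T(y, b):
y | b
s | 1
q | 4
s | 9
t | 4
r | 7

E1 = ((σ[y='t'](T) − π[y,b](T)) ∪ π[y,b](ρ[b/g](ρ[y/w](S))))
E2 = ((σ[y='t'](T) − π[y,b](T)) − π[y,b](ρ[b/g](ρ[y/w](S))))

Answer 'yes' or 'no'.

E1 subexpression sizes:
  T → 5
  σ[y='t'](T) → 1
  T → 5
  π[y,b](T) → 5
  (σ[y='t'](T) − π[y,b](T)) → 0
  S → 4
  ρ[y/w](S) → 4
  ρ[b/g](ρ[y/w](S)) → 4
  π[y,b](ρ[b/g](ρ[y/w](S))) → 4
  ((σ[y='t'](T) − π[y,b](T)) ∪ π[y,b](ρ[b/g](ρ[y/w](S)))) → 4
E2 subexpression sizes:
  T → 5
  σ[y='t'](T) → 1
  T → 5
  π[y,b](T) → 5
  (σ[y='t'](T) − π[y,b](T)) → 0
  S → 4
  ρ[y/w](S) → 4
  ρ[b/g](ρ[y/w](S)) → 4
  π[y,b](ρ[b/g](ρ[y/w](S))) → 4
  ((σ[y='t'](T) − π[y,b](T)) − π[y,b](ρ[b/g](ρ[y/w](S)))) → 0

E1 result:
y | b
r | 1
t | 2
t | 3
t | 5
E2 result:
y | b
(0 rows)
Witness: ('r', 1) appears 1× in E1 but 0× in E2.

no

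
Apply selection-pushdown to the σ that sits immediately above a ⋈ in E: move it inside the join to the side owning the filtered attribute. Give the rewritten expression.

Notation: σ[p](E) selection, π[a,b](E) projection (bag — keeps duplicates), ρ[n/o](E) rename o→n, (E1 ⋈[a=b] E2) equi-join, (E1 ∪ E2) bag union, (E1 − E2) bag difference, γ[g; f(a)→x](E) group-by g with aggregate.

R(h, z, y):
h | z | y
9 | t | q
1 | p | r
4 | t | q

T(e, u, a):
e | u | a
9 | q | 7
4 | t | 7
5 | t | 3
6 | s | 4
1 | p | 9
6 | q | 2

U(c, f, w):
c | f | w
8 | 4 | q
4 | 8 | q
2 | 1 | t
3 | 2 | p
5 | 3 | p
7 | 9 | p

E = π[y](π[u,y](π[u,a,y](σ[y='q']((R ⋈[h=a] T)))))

σ filters on y, owned by the left side.
E' = π[y](π[u,y](π[u,a,y]((σ[y='q'](R) ⋈[h=a] T))))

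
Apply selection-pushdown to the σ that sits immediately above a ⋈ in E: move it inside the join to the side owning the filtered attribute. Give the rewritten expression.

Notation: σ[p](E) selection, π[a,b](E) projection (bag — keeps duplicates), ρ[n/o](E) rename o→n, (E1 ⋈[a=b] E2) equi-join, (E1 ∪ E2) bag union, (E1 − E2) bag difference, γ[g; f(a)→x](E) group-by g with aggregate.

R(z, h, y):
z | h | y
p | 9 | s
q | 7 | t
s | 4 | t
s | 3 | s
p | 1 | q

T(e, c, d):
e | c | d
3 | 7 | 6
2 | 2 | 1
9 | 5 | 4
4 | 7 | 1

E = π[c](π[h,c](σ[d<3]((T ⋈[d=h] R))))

σ filters on d, owned by the left side.
E' = π[c](π[h,c]((σ[d<3](T) ⋈[d=h] R)))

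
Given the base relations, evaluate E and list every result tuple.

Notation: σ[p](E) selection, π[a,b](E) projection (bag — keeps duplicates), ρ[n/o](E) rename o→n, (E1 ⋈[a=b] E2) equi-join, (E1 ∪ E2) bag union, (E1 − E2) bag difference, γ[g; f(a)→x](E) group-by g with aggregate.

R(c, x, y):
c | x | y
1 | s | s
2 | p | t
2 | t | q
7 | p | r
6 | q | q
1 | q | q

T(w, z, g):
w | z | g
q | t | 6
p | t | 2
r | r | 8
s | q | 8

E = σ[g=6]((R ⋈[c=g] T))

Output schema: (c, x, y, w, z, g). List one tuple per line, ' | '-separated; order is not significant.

Row counts bottom-up:
  R → 6
  T → 4
  (R ⋈[c=g] T) → 3
  σ[g=6]((R ⋈[c=g] T)) → 1

== RESULT ==
c | x | y | w | z | g
6 | q | q | q | t | 6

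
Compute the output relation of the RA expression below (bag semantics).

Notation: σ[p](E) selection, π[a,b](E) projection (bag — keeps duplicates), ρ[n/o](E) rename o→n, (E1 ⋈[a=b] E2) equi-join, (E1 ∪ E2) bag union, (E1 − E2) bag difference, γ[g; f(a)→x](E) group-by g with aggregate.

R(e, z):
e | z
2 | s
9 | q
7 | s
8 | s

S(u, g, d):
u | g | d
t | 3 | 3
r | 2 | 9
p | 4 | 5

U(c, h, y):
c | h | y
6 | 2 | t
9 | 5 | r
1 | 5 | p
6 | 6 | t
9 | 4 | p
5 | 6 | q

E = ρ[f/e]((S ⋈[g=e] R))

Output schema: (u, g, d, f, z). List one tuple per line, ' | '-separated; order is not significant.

Per-node cardinality:
  S → 3
  R → 4
  (S ⋈[g=e] R) → 1
  ρ[f/e]((S ⋈[g=e] R)) → 1

== RESULT ==
u | g | d | f | z
r | 2 | 9 | 2 | s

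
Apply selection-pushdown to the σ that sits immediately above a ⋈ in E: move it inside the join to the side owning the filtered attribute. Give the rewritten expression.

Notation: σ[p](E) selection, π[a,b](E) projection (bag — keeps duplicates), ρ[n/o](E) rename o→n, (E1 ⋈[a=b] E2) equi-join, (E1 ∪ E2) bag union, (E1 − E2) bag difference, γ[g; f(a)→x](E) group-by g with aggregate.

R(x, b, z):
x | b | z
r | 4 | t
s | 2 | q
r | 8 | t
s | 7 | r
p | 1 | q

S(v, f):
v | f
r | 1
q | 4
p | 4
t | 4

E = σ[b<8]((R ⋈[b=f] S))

σ filters on b, owned by the left side.
E' = (σ[b<8](R) ⋈[b=f] S)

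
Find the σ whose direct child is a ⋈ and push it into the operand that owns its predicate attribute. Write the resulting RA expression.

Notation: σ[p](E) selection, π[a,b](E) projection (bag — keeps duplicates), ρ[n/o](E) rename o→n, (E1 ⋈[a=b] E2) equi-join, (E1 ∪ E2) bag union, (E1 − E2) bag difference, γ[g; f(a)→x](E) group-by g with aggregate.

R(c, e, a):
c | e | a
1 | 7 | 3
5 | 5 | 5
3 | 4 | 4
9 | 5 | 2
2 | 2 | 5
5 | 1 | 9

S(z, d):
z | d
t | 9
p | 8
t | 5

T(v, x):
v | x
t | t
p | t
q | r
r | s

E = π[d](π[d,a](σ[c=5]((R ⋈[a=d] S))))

σ filters on c, owned by the left side.
E' = π[d](π[d,a]((σ[c=5](R) ⋈[a=d] S)))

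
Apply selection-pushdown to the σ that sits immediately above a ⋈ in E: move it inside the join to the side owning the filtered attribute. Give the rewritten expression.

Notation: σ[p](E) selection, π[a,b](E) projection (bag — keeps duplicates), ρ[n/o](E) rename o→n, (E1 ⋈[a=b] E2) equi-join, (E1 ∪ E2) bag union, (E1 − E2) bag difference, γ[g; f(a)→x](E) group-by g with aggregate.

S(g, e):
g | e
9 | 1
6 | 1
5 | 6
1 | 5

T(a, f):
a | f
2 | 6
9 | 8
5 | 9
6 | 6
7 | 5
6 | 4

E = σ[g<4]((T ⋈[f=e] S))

σ filters on g, owned by the right side.
E' = (T ⋈[f=e] σ[g<4](S))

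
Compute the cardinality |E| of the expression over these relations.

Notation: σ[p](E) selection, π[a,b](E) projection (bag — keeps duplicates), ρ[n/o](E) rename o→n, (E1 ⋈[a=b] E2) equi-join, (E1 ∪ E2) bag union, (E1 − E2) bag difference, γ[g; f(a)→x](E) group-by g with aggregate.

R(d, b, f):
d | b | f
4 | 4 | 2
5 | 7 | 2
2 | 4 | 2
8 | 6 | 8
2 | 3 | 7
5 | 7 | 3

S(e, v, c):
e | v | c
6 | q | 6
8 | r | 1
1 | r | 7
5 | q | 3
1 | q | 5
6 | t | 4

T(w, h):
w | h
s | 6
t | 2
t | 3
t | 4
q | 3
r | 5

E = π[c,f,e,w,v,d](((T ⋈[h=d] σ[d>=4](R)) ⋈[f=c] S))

Per-node cardinality:
  T → 6
  R → 6
  σ[d>=4](R) → 4
  (T ⋈[h=d] σ[d>=4](R)) → 3
  S → 6
  ((T ⋈[h=d] σ[d>=4](R)) ⋈[f=c] S) → 1
  π[c,f,e,w,v,d](((T ⋈[h=d] σ[d>=4](R)) ⋈[f=c] S)) → 1

|E| = 1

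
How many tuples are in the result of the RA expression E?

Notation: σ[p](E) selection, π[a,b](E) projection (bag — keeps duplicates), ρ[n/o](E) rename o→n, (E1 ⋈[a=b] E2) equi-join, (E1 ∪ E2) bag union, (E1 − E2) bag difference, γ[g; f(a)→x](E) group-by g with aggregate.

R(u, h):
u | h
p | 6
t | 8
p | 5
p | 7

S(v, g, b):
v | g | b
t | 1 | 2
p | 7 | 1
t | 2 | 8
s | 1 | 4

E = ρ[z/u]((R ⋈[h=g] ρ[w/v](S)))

Per-node cardinality:
  R → 4
  S → 4
  ρ[w/v](S) → 4
  (R ⋈[h=g] ρ[w/v](S)) → 1
  ρ[z/u]((R ⋈[h=g] ρ[w/v](S))) → 1

|E| = 1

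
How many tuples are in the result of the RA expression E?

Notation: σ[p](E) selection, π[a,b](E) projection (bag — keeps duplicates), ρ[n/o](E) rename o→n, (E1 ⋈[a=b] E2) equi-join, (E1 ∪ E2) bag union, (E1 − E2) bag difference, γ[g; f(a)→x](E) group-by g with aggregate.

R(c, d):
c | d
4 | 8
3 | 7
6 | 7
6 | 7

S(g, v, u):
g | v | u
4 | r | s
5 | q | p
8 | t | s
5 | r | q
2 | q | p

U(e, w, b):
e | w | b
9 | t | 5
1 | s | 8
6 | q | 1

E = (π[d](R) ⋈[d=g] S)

Per-node cardinality:
  R → 4
  π[d](R) → 4
  S → 5
  (π[d](R) ⋈[d=g] S) → 1

|E| = 1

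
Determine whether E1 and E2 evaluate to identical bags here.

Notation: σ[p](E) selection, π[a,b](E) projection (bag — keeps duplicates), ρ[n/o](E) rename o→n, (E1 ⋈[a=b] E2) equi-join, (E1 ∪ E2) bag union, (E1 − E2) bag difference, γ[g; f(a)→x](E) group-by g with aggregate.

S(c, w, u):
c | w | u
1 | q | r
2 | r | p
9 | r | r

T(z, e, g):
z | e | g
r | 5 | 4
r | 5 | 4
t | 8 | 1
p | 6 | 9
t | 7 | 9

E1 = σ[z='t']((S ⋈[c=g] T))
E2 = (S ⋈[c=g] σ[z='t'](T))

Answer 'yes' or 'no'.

E1 per-node cardinality:
  S → 3
  T → 5
  (S ⋈[c=g] T) → 3
  σ[z='t']((S ⋈[c=g] T)) → 2
E2 per-node cardinality:
  S → 3
  T → 5
  σ[z='t'](T) → 2
  (S ⋈[c=g] σ[z='t'](T)) → 2

E1 and E2 produce the same multiset:
c | w | u | z | e | g
1 | q | r | t | 8 | 1
9 | r | r | t | 7 | 9

yes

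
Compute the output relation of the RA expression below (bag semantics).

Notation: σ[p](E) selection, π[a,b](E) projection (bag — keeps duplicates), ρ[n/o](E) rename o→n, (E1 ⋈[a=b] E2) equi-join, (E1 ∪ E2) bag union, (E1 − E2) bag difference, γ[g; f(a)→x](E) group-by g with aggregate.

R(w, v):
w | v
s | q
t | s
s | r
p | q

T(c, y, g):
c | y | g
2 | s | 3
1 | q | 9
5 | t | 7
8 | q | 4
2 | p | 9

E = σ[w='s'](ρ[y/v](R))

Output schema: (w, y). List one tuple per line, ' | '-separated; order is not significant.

Per-node cardinality:
  R → 4
  ρ[y/v](R) → 4
  σ[w='s'](ρ[y/v](R)) → 2

== RESULT ==
w | y
s | q
s | r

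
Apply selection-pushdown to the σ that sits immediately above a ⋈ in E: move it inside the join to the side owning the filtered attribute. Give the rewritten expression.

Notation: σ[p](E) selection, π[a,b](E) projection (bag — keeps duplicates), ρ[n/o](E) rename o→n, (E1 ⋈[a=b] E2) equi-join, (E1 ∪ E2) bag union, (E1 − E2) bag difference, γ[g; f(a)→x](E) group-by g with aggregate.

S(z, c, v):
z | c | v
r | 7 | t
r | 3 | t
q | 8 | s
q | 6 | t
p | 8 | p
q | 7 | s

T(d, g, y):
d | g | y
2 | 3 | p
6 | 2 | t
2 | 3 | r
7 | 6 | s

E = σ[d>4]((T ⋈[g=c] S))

σ filters on d, owned by the left side.
E' = (σ[d>4](T) ⋈[g=c] S)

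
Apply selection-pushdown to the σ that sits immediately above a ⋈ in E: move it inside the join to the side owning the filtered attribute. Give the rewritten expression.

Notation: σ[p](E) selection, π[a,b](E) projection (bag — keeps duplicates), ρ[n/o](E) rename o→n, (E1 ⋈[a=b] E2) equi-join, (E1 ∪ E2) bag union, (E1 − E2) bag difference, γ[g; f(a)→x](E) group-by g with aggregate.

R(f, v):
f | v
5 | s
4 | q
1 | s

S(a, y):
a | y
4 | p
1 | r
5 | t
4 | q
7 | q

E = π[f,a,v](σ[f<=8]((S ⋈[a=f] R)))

σ filters on f, owned by the right side.
E' = π[f,a,v]((S ⋈[a=f] σ[f<=8](R)))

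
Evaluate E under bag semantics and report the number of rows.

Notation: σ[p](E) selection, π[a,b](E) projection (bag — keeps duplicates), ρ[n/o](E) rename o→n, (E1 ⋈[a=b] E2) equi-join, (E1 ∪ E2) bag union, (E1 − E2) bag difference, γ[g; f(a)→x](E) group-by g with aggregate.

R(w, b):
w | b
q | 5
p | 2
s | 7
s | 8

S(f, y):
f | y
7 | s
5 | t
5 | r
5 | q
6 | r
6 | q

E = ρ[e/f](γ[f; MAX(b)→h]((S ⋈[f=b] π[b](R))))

Subexpression sizes:
  S → 6
  R → 4
  π[b](R) → 4
  (S ⋈[f=b] π[b](R)) → 4
  γ[f; MAX(b)→h]((S ⋈[f=b] π[b](R))) → 2
  ρ[e/f](γ[f; MAX(b)→h]((S ⋈[f=b] π[b](R)))) → 2

|E| = 2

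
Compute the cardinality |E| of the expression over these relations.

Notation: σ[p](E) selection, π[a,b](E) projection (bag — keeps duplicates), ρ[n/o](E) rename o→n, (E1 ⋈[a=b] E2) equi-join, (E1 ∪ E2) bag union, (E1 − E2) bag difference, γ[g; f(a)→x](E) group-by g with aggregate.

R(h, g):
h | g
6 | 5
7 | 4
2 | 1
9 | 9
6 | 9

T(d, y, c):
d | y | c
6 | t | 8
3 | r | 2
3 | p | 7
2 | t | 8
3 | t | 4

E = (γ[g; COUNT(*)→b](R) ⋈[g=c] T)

Row counts bottom-up:
  R → 5
  γ[g; COUNT(*)→b](R) → 4
  T → 5
  (γ[g; COUNT(*)→b](R) ⋈[g=c] T) → 1

|E| = 1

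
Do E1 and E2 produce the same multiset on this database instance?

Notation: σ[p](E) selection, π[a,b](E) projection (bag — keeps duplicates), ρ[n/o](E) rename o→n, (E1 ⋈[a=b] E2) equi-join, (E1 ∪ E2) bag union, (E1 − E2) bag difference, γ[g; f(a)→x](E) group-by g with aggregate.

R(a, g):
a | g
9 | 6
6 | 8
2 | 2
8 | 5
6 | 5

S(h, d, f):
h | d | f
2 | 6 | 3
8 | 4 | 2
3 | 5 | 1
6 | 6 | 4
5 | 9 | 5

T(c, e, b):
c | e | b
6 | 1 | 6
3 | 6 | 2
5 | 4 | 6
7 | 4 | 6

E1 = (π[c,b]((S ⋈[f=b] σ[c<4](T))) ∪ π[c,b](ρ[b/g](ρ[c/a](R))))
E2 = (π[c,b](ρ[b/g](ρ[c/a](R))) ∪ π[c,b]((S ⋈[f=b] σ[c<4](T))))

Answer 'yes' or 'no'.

E1 per-node cardinality:
  S → 5
  T → 4
  σ[c<4](T) → 1
  (S ⋈[f=b] σ[c<4](T)) → 1
  π[c,b]((S ⋈[f=b] σ[c<4](T))) → 1
  R → 5
  ρ[c/a](R) → 5
  ρ[b/g](ρ[c/a](R)) → 5
  π[c,b](ρ[b/g](ρ[c/a](R))) → 5
  (π[c,b]((S ⋈[f=b] σ[c<4](T))) ∪ π[c,b](ρ[b/g](ρ[c/a](R)))) → 6
E2 per-node cardinality:
  R → 5
  ρ[c/a](R) → 5
  ρ[b/g](ρ[c/a](R)) → 5
  π[c,b](ρ[b/g](ρ[c/a](R))) → 5
  S → 5
  T → 4
  σ[c<4](T) → 1
  (S ⋈[f=b] σ[c<4](T)) → 1
  π[c,b]((S ⋈[f=b] σ[c<4](T))) → 1
  (π[c,b](ρ[b/g](ρ[c/a](R))) ∪ π[c,b]((S ⋈[f=b] σ[c<4](T)))) → 6

E1 and E2 produce the same multiset:
c | b
2 | 2
3 | 2
6 | 5
6 | 8
8 | 5
9 | 6

yes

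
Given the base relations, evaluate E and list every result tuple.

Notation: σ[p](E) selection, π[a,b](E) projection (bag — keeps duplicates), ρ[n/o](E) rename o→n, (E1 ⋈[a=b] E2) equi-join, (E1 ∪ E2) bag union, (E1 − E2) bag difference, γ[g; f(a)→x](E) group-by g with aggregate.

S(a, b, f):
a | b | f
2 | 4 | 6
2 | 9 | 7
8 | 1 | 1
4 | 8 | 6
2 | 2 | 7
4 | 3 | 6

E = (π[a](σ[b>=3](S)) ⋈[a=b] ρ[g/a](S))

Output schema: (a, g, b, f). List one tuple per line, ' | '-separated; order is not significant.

Per-node cardinality:
  S → 6
  σ[b>=3](S) → 4
  π[a](σ[b>=3](S)) → 4
  S → 6
  ρ[g/a](S) → 6
  (π[a](σ[b>=3](S)) ⋈[a=b] ρ[g/a](S)) → 4

== RESULT ==
a | g | b | f
2 | 2 | 2 | 7
2 | 2 | 2 | 7
4 | 2 | 4 | 6
4 | 2 | 4 | 6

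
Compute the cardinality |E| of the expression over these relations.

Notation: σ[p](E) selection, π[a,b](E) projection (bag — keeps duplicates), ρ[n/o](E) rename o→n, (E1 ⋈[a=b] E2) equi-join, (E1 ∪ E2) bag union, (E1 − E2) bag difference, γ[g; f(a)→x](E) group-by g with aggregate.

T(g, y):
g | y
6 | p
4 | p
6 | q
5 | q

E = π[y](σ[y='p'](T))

Row counts bottom-up:
  T → 4
  σ[y='p'](T) → 2
  π[y](σ[y='p'](T)) → 2

|E| = 2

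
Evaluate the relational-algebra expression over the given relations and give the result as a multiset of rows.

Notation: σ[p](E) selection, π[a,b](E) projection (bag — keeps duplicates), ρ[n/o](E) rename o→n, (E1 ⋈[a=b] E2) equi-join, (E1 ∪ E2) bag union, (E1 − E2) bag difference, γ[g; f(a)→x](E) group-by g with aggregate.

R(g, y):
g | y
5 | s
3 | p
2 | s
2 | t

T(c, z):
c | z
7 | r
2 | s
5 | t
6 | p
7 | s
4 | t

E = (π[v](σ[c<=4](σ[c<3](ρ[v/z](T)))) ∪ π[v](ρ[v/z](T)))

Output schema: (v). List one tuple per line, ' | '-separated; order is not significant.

Per-node cardinality:
  T → 6
  ρ[v/z](T) → 6
  σ[c<3](ρ[v/z](T)) → 1
  σ[c<=4](σ[c<3](ρ[v/z](T))) → 1
  π[v](σ[c<=4](σ[c<3](ρ[v/z](T)))) → 1
  T → 6
  ρ[v/z](T) → 6
  π[v](ρ[v/z](T)) → 6
  (π[v](σ[c<=4](σ[c<3](ρ[v/z](T)))) ∪ π[v](ρ[v/z](T))) → 7

== RESULT ==
v
p
r
s
s
s
t
t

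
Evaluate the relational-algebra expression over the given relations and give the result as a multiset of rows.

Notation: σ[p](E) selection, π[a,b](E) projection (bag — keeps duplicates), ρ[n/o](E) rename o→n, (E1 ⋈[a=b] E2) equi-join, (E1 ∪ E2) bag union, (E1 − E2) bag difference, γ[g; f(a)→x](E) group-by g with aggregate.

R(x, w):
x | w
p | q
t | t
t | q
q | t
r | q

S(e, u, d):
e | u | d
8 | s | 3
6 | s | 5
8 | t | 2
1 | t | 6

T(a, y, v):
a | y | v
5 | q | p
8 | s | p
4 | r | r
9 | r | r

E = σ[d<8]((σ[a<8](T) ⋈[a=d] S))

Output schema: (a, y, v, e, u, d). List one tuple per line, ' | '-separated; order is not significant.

Row counts bottom-up:
  T → 4
  σ[a<8](T) → 2
  S → 4
  (σ[a<8](T) ⋈[a=d] S) → 1
  σ[d<8]((σ[a<8](T) ⋈[a=d] S)) → 1

== RESULT ==
a | y | v | e | u | d
5 | q | p | 6 | s | 5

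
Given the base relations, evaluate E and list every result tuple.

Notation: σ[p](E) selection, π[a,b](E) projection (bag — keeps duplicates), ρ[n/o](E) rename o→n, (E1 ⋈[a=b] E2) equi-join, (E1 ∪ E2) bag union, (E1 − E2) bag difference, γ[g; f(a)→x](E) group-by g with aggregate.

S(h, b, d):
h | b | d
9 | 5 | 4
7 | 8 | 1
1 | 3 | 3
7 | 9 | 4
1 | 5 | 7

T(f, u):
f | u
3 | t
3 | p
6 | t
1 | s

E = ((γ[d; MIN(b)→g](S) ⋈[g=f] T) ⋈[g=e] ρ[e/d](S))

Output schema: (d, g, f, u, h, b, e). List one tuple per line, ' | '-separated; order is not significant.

Stepwise |·|:
  S → 5
  γ[d; MIN(b)→g](S) → 4
  T → 4
  (γ[d; MIN(b)→g](S) ⋈[g=f] T) → 2
  S → 5
  ρ[e/d](S) → 5
  ((γ[d; MIN(b)→g](S) ⋈[g=f] T) ⋈[g=e] ρ[e/d](S)) → 2

== RESULT ==
d | g | f | u | h | b | e
3 | 3 | 3 | p | 1 | 3 | 3
3 | 3 | 3 | t | 1 | 3 | 3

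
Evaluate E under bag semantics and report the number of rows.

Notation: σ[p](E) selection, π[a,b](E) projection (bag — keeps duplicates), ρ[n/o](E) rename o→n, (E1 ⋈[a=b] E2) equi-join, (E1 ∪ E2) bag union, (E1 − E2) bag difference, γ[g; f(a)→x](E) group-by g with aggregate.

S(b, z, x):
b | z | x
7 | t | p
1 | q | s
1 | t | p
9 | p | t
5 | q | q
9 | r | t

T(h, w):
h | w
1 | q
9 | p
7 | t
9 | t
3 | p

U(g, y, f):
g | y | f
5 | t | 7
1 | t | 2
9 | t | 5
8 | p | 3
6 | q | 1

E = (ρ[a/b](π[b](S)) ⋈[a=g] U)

Row counts bottom-up:
  S → 6
  π[b](S) → 6
  ρ[a/b](π[b](S)) → 6
  U → 5
  (ρ[a/b](π[b](S)) ⋈[a=g] U) → 5

|E| = 5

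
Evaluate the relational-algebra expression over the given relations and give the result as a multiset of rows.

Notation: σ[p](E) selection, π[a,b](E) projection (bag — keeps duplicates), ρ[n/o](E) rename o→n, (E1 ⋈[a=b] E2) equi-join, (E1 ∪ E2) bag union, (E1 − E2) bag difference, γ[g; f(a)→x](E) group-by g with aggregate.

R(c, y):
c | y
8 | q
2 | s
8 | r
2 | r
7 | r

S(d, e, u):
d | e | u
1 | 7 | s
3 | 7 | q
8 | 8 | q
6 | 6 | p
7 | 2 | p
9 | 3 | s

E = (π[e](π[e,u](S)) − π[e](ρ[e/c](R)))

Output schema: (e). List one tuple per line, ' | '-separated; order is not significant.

Subexpression sizes:
  S → 6
  π[e,u](S) → 6
  π[e](π[e,u](S)) → 6
  R → 5
  ρ[e/c](R) → 5
  π[e](ρ[e/c](R)) → 5
  (π[e](π[e,u](S)) − π[e](ρ[e/c](R))) → 3

== RESULT ==
e
3
6
7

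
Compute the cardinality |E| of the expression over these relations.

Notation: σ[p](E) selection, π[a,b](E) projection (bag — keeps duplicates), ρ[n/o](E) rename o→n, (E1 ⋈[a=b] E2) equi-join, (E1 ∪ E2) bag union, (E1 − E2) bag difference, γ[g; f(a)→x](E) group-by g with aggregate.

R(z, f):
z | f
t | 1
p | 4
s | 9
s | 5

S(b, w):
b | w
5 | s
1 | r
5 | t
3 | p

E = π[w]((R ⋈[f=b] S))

Per-node cardinality:
  R → 4
  S → 4
  (R ⋈[f=b] S) → 3
  π[w]((R ⋈[f=b] S)) → 3

|E| = 3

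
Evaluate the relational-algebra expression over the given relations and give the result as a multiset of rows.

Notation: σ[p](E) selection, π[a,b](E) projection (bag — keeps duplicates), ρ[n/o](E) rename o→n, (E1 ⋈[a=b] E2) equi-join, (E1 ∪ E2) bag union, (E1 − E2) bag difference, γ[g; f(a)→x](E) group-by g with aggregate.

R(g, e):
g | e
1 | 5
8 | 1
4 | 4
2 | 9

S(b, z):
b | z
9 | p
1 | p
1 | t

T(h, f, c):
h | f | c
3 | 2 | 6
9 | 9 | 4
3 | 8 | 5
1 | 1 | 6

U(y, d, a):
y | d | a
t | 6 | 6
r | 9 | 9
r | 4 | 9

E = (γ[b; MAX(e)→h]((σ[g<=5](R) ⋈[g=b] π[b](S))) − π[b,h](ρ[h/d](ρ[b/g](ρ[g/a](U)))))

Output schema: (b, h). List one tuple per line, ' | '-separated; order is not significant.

Stepwise |·|:
  R → 4
  σ[g<=5](R) → 3
  S → 3
  π[b](S) → 3
  (σ[g<=5](R) ⋈[g=b] π[b](S)) → 2
  γ[b; MAX(e)→h]((σ[g<=5](R) ⋈[g=b] π[b](S))) → 1
  U → 3
  ρ[g/a](U) → 3
  ρ[b/g](ρ[g/a](U)) → 3
  ρ[h/d](ρ[b/g](ρ[g/a](U))) → 3
  π[b,h](ρ[h/d](ρ[b/g](ρ[g/a](U)))) → 3
  (γ[b; MAX(e)→h]((σ[g<=5](R) ⋈[g=b] π[b](S))) − π[b,h](ρ[h/d](ρ[b/g](ρ[g/a](U))))) → 1

== RESULT ==
b | h
1 | 5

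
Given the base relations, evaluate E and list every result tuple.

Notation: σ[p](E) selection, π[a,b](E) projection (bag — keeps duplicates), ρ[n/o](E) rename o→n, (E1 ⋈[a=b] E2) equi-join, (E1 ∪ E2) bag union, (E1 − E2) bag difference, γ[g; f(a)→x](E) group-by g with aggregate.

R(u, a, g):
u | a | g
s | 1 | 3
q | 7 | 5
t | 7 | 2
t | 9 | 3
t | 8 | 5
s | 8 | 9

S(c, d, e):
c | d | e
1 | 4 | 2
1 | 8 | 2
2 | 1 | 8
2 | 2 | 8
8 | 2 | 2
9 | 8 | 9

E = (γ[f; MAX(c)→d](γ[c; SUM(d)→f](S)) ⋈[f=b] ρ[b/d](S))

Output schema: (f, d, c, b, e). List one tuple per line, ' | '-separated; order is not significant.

Per-node cardinality:
  S → 6
  γ[c; SUM(d)→f](S) → 4
  γ[f; MAX(c)→d](γ[c; SUM(d)→f](S)) → 4
  S → 6
  ρ[b/d](S) → 6
  (γ[f; MAX(c)→d](γ[c; SUM(d)→f](S)) ⋈[f=b] ρ[b/d](S)) → 4

== RESULT ==
f | d | c | b | e
2 | 8 | 2 | 2 | 8
2 | 8 | 8 | 2 | 2
8 | 9 | 1 | 8 | 2
8 | 9 | 9 | 8 | 9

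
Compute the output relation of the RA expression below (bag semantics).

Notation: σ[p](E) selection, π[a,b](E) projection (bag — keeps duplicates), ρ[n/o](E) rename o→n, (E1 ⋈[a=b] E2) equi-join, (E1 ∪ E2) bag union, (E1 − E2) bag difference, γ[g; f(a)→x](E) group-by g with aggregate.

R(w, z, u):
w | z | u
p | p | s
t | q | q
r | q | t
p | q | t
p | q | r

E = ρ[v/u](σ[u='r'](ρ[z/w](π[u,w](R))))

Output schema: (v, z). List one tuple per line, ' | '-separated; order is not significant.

Subexpression sizes:
  R → 5
  π[u,w](R) → 5
  ρ[z/w](π[u,w](R)) → 5
  σ[u='r'](ρ[z/w](π[u,w](R))) → 1
  ρ[v/u](σ[u='r'](ρ[z/w](π[u,w](R)))) → 1

== RESULT ==
v | z
r | p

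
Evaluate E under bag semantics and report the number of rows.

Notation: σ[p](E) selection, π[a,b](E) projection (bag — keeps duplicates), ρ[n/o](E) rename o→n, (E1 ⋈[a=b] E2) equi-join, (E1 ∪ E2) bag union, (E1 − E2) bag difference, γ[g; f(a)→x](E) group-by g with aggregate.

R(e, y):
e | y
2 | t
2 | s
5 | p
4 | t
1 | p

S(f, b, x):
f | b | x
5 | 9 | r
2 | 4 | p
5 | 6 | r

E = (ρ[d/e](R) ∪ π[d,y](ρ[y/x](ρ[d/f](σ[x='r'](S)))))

Row counts bottom-up:
  R → 5
  ρ[d/e](R) → 5
  S → 3
  σ[x='r'](S) → 2
  ρ[d/f](σ[x='r'](S)) → 2
  ρ[y/x](ρ[d/f](σ[x='r'](S))) → 2
  π[d,y](ρ[y/x](ρ[d/f](σ[x='r'](S)))) → 2
  (ρ[d/e](R) ∪ π[d,y](ρ[y/x](ρ[d/f](σ[x='r'](S))))) → 7

|E| = 7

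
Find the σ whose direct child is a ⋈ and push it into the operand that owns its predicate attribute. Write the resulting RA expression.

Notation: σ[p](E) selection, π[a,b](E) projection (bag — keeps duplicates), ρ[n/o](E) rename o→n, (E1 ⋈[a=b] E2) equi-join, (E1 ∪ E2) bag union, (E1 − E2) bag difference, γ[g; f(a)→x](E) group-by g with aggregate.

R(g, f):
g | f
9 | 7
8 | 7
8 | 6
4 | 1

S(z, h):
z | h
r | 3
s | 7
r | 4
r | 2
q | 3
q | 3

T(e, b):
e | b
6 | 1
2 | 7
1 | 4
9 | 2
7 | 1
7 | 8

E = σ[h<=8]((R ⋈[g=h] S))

σ filters on h, owned by the right side.
E' = (R ⋈[g=h] σ[h<=8](S))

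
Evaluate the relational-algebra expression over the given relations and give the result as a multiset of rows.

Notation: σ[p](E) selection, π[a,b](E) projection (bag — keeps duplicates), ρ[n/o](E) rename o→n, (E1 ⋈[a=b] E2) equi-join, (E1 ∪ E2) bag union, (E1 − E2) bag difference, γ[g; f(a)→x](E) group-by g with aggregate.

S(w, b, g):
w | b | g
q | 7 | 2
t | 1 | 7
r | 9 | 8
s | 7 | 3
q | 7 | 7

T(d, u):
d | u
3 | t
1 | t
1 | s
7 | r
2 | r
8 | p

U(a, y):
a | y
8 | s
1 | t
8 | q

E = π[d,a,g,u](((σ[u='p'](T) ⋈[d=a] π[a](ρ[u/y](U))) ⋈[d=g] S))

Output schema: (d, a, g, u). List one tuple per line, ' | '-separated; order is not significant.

Subexpression sizes:
  T → 6
  σ[u='p'](T) → 1
  U → 3
  ρ[u/y](U) → 3
  π[a](ρ[u/y](U)) → 3
  (σ[u='p'](T) ⋈[d=a] π[a](ρ[u/y](U))) → 2
  S → 5
  ((σ[u='p'](T) ⋈[d=a] π[a](ρ[u/y](U))) ⋈[d=g] S) → 2
  π[d,a,g,u](((σ[u='p'](T) ⋈[d=a] π[a](ρ[u/y](U))) ⋈[d=g] S)) → 2

== RESULT ==
d | a | g | u
8 | 8 | 8 | p
8 | 8 | 8 | p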